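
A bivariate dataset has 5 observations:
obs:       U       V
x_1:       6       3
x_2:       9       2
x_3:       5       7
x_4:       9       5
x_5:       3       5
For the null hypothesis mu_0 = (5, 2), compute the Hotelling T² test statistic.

Step 1 — sample mean vector:
  mean(U) = (6 + 9 + 5 + 9 + 3) / 5 = 32/5 = 6.4
  mean(V) = (3 + 2 + 7 + 5 + 5) / 5 = 22/5 = 4.4
  x̄ = (6.4, 4.4),  deviation x̄ - mu_0 = (6.4, 4.4) - (5, 2) = (1.4, 2.4).

Step 2 — sample covariance matrix, S[i,j] = (1/(n-1)) · Σ_k (x_{k,i} - mean_i) · (x_{k,j} - mean_j), divisor n-1 = 4:
  S[U,U] = ((-0.4)·(-0.4) + (2.6)·(2.6) + (-1.4)·(-1.4) + (2.6)·(2.6) + (-3.4)·(-3.4)) / 4 = 27.2/4 = 6.8
  S[U,V] = ((-0.4)·(-1.4) + (2.6)·(-2.4) + (-1.4)·(2.6) + (2.6)·(0.6) + (-3.4)·(0.6)) / 4 = -9.8/4 = -2.45
  S[V,V] = ((-1.4)·(-1.4) + (-2.4)·(-2.4) + (2.6)·(2.6) + (0.6)·(0.6) + (0.6)·(0.6)) / 4 = 15.2/4 = 3.8
  S = [[6.8, -2.45],
 [-2.45, 3.8]].

Step 3 — invert S. det(S) = 6.8·3.8 - (-2.45)² = 19.8375.
  S^{-1} = (1/det) · [[d, -b], [-b, a]] = [[0.1916, 0.1235],
 [0.1235, 0.3428]].

Step 4 — quadratic form (x̄ - mu_0)^T · S^{-1} · (x̄ - mu_0):
  S^{-1} · (x̄ - mu_0) = (0.5646, 0.9956),
  (x̄ - mu_0)^T · [...] = (1.4)·(0.5646) + (2.4)·(0.9956) = 3.1798.

Step 5 — scale by n: T² = 5 · 3.1798 = 15.8992.

T² ≈ 15.8992


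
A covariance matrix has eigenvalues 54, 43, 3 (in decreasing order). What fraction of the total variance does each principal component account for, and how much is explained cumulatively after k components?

Step 1 — total variance = trace(Sigma) = Σ λ_i = 54 + 43 + 3 = 100.

Step 2 — fraction explained by component i = λ_i / Σ λ:
  PC1: 54/100 = 0.54
  PC2: 43/100 = 0.43
  PC3: 3/100 = 0.03

Step 3 — cumulative fraction after k components = (λ_1 + ... + λ_k) / Σ λ:
  k = 1: 54/100 = 0.54
  k = 2: (54 + 43)/100 = 97/100 = 0.97
  k = 3: (54 + 43 + 3)/100 = 100/100 = 1

Summary (fraction, with percent):

explained: PC1 0.54 (54%), PC2 0.43 (43%), PC3 0.03 (3%);  cumulative: 0.54, 0.97, 1


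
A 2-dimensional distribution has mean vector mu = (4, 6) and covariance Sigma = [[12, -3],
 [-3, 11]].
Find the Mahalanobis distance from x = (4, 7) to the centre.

Step 1 — centre the observation: (x - mu) = (0, 1).

Step 2 — invert Sigma. det(Sigma) = 12·11 - (-3)² = 123.
  Sigma^{-1} = (1/det) · [[d, -b], [-b, a]] = [[0.0894, 0.0244],
 [0.0244, 0.0976]].

Step 3 — form the quadratic (x - mu)^T · Sigma^{-1} · (x - mu):
  Sigma^{-1} · (x - mu) = (0.0244, 0.0976).
  (x - mu)^T · [Sigma^{-1} · (x - mu)] = (0)·(0.0244) + (1)·(0.0976) = 0.0976.

Step 4 — take square root: d = √(0.0976) ≈ 0.3123.

d(x, mu) = √(0.0976) ≈ 0.3123


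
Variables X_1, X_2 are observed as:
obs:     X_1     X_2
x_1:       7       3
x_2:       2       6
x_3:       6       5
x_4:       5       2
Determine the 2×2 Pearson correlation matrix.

Step 1 — column means:
  mean(X_1) = (7 + 2 + 6 + 5) / 4 = 20/4 = 5
  mean(X_2) = (3 + 6 + 5 + 2) / 4 = 16/4 = 4

Step 2 — sample variances and covariances s[i,j] = (1/(n-1)) · Σ_k (x_{k,i} - mean_i) · (x_{k,j} - mean_j), with n-1 = 3:
  s[X_1,X_1] = ((2)·(2) + (-3)·(-3) + (1)·(1) + (0)·(0)) / 3 = 14/3 = 4.6667
  s[X_1,X_2] = ((2)·(-1) + (-3)·(2) + (1)·(1) + (0)·(-2)) / 3 = -7/3 = -2.3333
  s[X_2,X_2] = ((-1)·(-1) + (2)·(2) + (1)·(1) + (-2)·(-2)) / 3 = 10/3 = 3.3333
  Sample standard deviations s_i = √(s[i,i]):
  s(X_1) = √(4.6667) = 2.1602
  s(X_2) = √(3.3333) = 1.8257

Step 3 — r_{ij} = s_{ij} / (s_i · s_j):
  r[X_1,X_1] = 1 (diagonal).
  r[X_1,X_2] = -2.3333 / (2.1602 · 1.8257) = -2.3333 / 3.9441 = -0.5916
  r[X_2,X_2] = 1 (diagonal).

R is symmetric with unit diagonal. Assembling:

R = [[1, -0.5916],
 [-0.5916, 1]]


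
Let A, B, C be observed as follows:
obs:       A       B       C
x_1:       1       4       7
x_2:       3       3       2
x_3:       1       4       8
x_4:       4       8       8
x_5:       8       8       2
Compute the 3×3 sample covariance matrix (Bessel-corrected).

Step 1 — column means:
  mean(A) = (1 + 3 + 1 + 4 + 8) / 5 = 17/5 = 3.4
  mean(B) = (4 + 3 + 4 + 8 + 8) / 5 = 27/5 = 5.4
  mean(C) = (7 + 2 + 8 + 8 + 2) / 5 = 27/5 = 5.4

Step 2 — sample covariance S[i,j] = (1/(n-1)) · Σ_k (x_{k,i} - mean_i) · (x_{k,j} - mean_j), with n-1 = 4.
  S[A,A] = ((-2.4)·(-2.4) + (-0.4)·(-0.4) + (-2.4)·(-2.4) + (0.6)·(0.6) + (4.6)·(4.6)) / 4 = 33.2/4 = 8.3
  S[A,B] = ((-2.4)·(-1.4) + (-0.4)·(-2.4) + (-2.4)·(-1.4) + (0.6)·(2.6) + (4.6)·(2.6)) / 4 = 21.2/4 = 5.3
  S[A,C] = ((-2.4)·(1.6) + (-0.4)·(-3.4) + (-2.4)·(2.6) + (0.6)·(2.6) + (4.6)·(-3.4)) / 4 = -22.8/4 = -5.7
  S[B,B] = ((-1.4)·(-1.4) + (-2.4)·(-2.4) + (-1.4)·(-1.4) + (2.6)·(2.6) + (2.6)·(2.6)) / 4 = 23.2/4 = 5.8
  S[B,C] = ((-1.4)·(1.6) + (-2.4)·(-3.4) + (-1.4)·(2.6) + (2.6)·(2.6) + (2.6)·(-3.4)) / 4 = 0.2/4 = 0.05
  S[C,C] = ((1.6)·(1.6) + (-3.4)·(-3.4) + (2.6)·(2.6) + (2.6)·(2.6) + (-3.4)·(-3.4)) / 4 = 39.2/4 = 9.8

S is symmetric (S[j,i] = S[i,j]). Assembling:

S = [[8.3, 5.3, -5.7],
 [5.3, 5.8, 0.05],
 [-5.7, 0.05, 9.8]]


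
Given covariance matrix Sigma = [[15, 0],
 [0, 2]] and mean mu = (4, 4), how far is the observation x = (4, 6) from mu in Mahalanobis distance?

Step 1 — centre the observation: (x - mu) = (0, 2).

Step 2 — invert Sigma. det(Sigma) = 15·2 - (0)² = 30.
  Sigma^{-1} = (1/det) · [[d, -b], [-b, a]] = [[0.0667, 0],
 [0, 0.5]].

Step 3 — form the quadratic (x - mu)^T · Sigma^{-1} · (x - mu):
  Sigma^{-1} · (x - mu) = (0, 1).
  (x - mu)^T · [Sigma^{-1} · (x - mu)] = (0)·(0) + (2)·(1) = 2.

Step 4 — take square root: d = √(2) ≈ 1.4142.

d(x, mu) = √(2) ≈ 1.4142


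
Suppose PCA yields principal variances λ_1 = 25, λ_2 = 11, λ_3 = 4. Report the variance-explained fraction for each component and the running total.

Step 1 — total variance = trace(Sigma) = Σ λ_i = 25 + 11 + 4 = 40.

Step 2 — fraction explained by component i = λ_i / Σ λ:
  PC1: 25/40 = 0.625
  PC2: 11/40 = 0.275
  PC3: 4/40 = 0.1

Step 3 — cumulative fraction after k components = (λ_1 + ... + λ_k) / Σ λ:
  k = 1: 25/40 = 0.625
  k = 2: (25 + 11)/40 = 36/40 = 0.9
  k = 3: (25 + 11 + 4)/40 = 40/40 = 1

Summary (fraction, with percent):

explained: PC1 0.625 (62.5%), PC2 0.275 (27.5%), PC3 0.1 (10%);  cumulative: 0.625, 0.9, 1


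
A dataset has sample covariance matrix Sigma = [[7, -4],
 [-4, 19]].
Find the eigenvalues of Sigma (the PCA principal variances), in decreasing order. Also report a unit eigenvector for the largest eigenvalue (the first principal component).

Step 1 — characteristic polynomial of 2×2 Sigma:
  det(Sigma - λI) = λ² - trace · λ + det = 0.
  trace = 7 + 19 = 26, det = 7·19 - (-4)² = 117.
Step 2 — discriminant:
  Δ = trace² - 4·det = 676 - 468 = 208.
Step 3 — eigenvalues:
  λ = (trace ± √Δ)/2 = (26 ± 14.4222)/2,
  λ_1 = 20.2111,  λ_2 = 5.7889.

Step 4 — unit eigenvector for λ_1: solve (Sigma - λ_1 I)v = 0. First row:
  (7 - 20.2111)·v_x + (-4)·v_y = 0, i.e. (-13.2111)·v_x + (-4)·v_y = 0,
  so v ∝ (b, λ_1 - a) = (-4, 13.2111); multiply by -1 so the first entry is positive: u = (4, -13.2111).
  ||u|| = √((4)² + (-13.2111)²) = √(190.5332) ≈ 13.8034,
  v_1 = u/||u|| ≈ (0.2898, -0.9571) (||v_1|| = 1).

λ_1 = 20.2111,  λ_2 = 5.7889;  v_1 ≈ (0.2898, -0.9571)


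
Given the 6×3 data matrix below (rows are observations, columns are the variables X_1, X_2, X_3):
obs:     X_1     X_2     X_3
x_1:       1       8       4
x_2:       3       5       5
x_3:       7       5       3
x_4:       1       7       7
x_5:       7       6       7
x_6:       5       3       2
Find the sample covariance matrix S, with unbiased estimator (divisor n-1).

Step 1 — column means:
  mean(X_1) = (1 + 3 + 7 + 1 + 7 + 5) / 6 = 24/6 = 4
  mean(X_2) = (8 + 5 + 5 + 7 + 6 + 3) / 6 = 34/6 = 5.6667
  mean(X_3) = (4 + 5 + 3 + 7 + 7 + 2) / 6 = 28/6 = 4.6667

Step 2 — sample covariance S[i,j] = (1/(n-1)) · Σ_k (x_{k,i} - mean_i) · (x_{k,j} - mean_j), with n-1 = 5.
  S[X_1,X_1] = ((-3)·(-3) + (-1)·(-1) + (3)·(3) + (-3)·(-3) + (3)·(3) + (1)·(1)) / 5 = 38/5 = 7.6
  S[X_1,X_2] = ((-3)·(2.3333) + (-1)·(-0.6667) + (3)·(-0.6667) + (-3)·(1.3333) + (3)·(0.3333) + (1)·(-2.6667)) / 5 = -14/5 = -2.8
  S[X_1,X_3] = ((-3)·(-0.6667) + (-1)·(0.3333) + (3)·(-1.6667) + (-3)·(2.3333) + (3)·(2.3333) + (1)·(-2.6667)) / 5 = -6/5 = -1.2
  S[X_2,X_2] = ((2.3333)·(2.3333) + (-0.6667)·(-0.6667) + (-0.6667)·(-0.6667) + (1.3333)·(1.3333) + (0.3333)·(0.3333) + (-2.6667)·(-2.6667)) / 5 = 15.3333/5 = 3.0667
  S[X_2,X_3] = ((2.3333)·(-0.6667) + (-0.6667)·(0.3333) + (-0.6667)·(-1.6667) + (1.3333)·(2.3333) + (0.3333)·(2.3333) + (-2.6667)·(-2.6667)) / 5 = 10.3333/5 = 2.0667
  S[X_3,X_3] = ((-0.6667)·(-0.6667) + (0.3333)·(0.3333) + (-1.6667)·(-1.6667) + (2.3333)·(2.3333) + (2.3333)·(2.3333) + (-2.6667)·(-2.6667)) / 5 = 21.3333/5 = 4.2667

S is symmetric (S[j,i] = S[i,j]). Assembling:

S = [[7.6, -2.8, -1.2],
 [-2.8, 3.0667, 2.0667],
 [-1.2, 2.0667, 4.2667]]


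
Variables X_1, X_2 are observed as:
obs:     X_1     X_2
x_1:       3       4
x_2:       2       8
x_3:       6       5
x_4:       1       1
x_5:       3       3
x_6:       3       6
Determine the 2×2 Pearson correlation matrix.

Step 1 — column means:
  mean(X_1) = (3 + 2 + 6 + 1 + 3 + 3) / 6 = 18/6 = 3
  mean(X_2) = (4 + 8 + 5 + 1 + 3 + 6) / 6 = 27/6 = 4.5

Step 2 — sample variances and covariances s[i,j] = (1/(n-1)) · Σ_k (x_{k,i} - mean_i) · (x_{k,j} - mean_j), with n-1 = 5:
  s[X_1,X_1] = ((0)·(0) + (-1)·(-1) + (3)·(3) + (-2)·(-2) + (0)·(0) + (0)·(0)) / 5 = 14/5 = 2.8
  s[X_1,X_2] = ((0)·(-0.5) + (-1)·(3.5) + (3)·(0.5) + (-2)·(-3.5) + (0)·(-1.5) + (0)·(1.5)) / 5 = 5/5 = 1
  s[X_2,X_2] = ((-0.5)·(-0.5) + (3.5)·(3.5) + (0.5)·(0.5) + (-3.5)·(-3.5) + (-1.5)·(-1.5) + (1.5)·(1.5)) / 5 = 29.5/5 = 5.9
  Sample standard deviations s_i = √(s[i,i]):
  s(X_1) = √(2.8) = 1.6733
  s(X_2) = √(5.9) = 2.429

Step 3 — r_{ij} = s_{ij} / (s_i · s_j):
  r[X_1,X_1] = 1 (diagonal).
  r[X_1,X_2] = 1 / (1.6733 · 2.429) = 1 / 4.0645 = 0.246
  r[X_2,X_2] = 1 (diagonal).

R is symmetric with unit diagonal. Assembling:

R = [[1, 0.246],
 [0.246, 1]]


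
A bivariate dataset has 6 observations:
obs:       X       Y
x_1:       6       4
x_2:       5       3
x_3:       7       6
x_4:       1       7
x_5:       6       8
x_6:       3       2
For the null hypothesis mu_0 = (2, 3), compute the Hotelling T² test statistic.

Step 1 — sample mean vector:
  mean(X) = (6 + 5 + 7 + 1 + 6 + 3) / 6 = 28/6 = 4.6667
  mean(Y) = (4 + 3 + 6 + 7 + 8 + 2) / 6 = 30/6 = 5
  x̄ = (4.6667, 5),  deviation x̄ - mu_0 = (4.6667, 5) - (2, 3) = (2.6667, 2).

Step 2 — sample covariance matrix, S[i,j] = (1/(n-1)) · Σ_k (x_{k,i} - mean_i) · (x_{k,j} - mean_j), divisor n-1 = 5:
  S[X,X] = ((1.3333)·(1.3333) + (0.3333)·(0.3333) + (2.3333)·(2.3333) + (-3.6667)·(-3.6667) + (1.3333)·(1.3333) + (-1.6667)·(-1.6667)) / 5 = 25.3333/5 = 5.0667
  S[X,Y] = ((1.3333)·(-1) + (0.3333)·(-2) + (2.3333)·(1) + (-3.6667)·(2) + (1.3333)·(3) + (-1.6667)·(-3)) / 5 = 2/5 = 0.4
  S[Y,Y] = ((-1)·(-1) + (-2)·(-2) + (1)·(1) + (2)·(2) + (3)·(3) + (-3)·(-3)) / 5 = 28/5 = 5.6
  S = [[5.0667, 0.4],
 [0.4, 5.6]].

Step 3 — invert S. det(S) = 5.0667·5.6 - (0.4)² = 28.2133.
  S^{-1} = (1/det) · [[d, -b], [-b, a]] = [[0.1985, -0.0142],
 [-0.0142, 0.1796]].

Step 4 — quadratic form (x̄ - mu_0)^T · S^{-1} · (x̄ - mu_0):
  S^{-1} · (x̄ - mu_0) = (0.5009, 0.3214),
  (x̄ - mu_0)^T · [...] = (2.6667)·(0.5009) + (2)·(0.3214) = 1.9786.

Step 5 — scale by n: T² = 6 · 1.9786 = 11.8715.

T² ≈ 11.8715


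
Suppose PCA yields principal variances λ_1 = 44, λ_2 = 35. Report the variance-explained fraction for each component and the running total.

Step 1 — total variance = trace(Sigma) = Σ λ_i = 44 + 35 = 79.

Step 2 — fraction explained by component i = λ_i / Σ λ:
  PC1: 44/79 = 0.557
  PC2: 35/79 = 0.443

Step 3 — cumulative fraction after k components = (λ_1 + ... + λ_k) / Σ λ:
  k = 1: 44/79 = 0.557
  k = 2: (44 + 35)/79 = 79/79 = 1

Summary (fraction, with percent):

explained: PC1 0.557 (55.7%), PC2 0.443 (44.3%);  cumulative: 0.557, 1


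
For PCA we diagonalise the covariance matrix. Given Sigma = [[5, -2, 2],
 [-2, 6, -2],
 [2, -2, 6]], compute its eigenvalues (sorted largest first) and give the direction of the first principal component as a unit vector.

Step 1 — characteristic polynomial p(λ) = det(λI - Sigma) = λ³ - tr·λ² + c_1·λ - det, where tr = trace, c_1 = sum of the principal 2×2 minors, det = det(Sigma):
  tr = 5 + 6 + 6 = 17,
  c_1 = (5·6 - (-2)²) + (5·6 - (2)²) + (6·6 - (-2)²) = 26 + 26 + 32 = 84,
  det = 5·(6·6 - (-2)²) - (-2)·((-2)·6 - (-2)·(2)) + (2)·((-2)·(-2) - 6·(2)) = 5·(32) - (-2)·(-8) + (2)·(-8) = 128.
  So p(λ) = λ³ - 17λ² + 84λ - 128.
Step 2 — look for an integer root (rational root theorem: any rational root is an integer divisor of 128). Testing λ = 4:
  p(4) = 64 - 272 + 336 - 128 = 0  ✓
  Dividing out (λ - 4): p(λ) = (λ - 4)(λ² - 13λ + 32).
Step 3 — remaining eigenvalues from the quadratic λ² - 13λ + 32 = 0:
  Δ = 13² - 4·32 = 169 - 128 = 41,  λ = (13 ± √41)/2 = (13 ± 6.4031)/2 ≈ 9.7016 or 3.2984.
  Sorted: λ_1 = 9.7016,  λ_2 = 4,  λ_3 = 3.2984  (check: sum = 17 = tr ✓).

Step 4 — unit eigenvector for λ_1 ≈ 9.7016: v spans the null space of (Sigma - λ_1 I), whose rows are
  r_1 = (-4.7016, -2, 2),  r_2 = (-2, -3.7016, -2),  r_3 = (2, -2, -3.7016).
  v is orthogonal to every row, so take v ∝ r_1 × r_2 = ((-2)·(-2) - (2)·(-3.7016), (2)·(-2) - (-4.7016)·(-2), (-4.7016)·(-3.7016) - (-2)·(-2)) ≈ (11.4031, -13.4031, 13.4031).
  Let u = (11.4031, -13.4031, 13.4031).
  ||u|| = √((11.4031)² + (-13.4031)² + (13.4031)²) = √(489.3187) ≈ 22.1205,  v_1 = u/||u|| ≈ (0.5155, -0.6059, 0.6059) (||v_1|| = 1).

λ_1 = 9.7016,  λ_2 = 4,  λ_3 = 3.2984;  v_1 ≈ (0.5155, -0.6059, 0.6059)


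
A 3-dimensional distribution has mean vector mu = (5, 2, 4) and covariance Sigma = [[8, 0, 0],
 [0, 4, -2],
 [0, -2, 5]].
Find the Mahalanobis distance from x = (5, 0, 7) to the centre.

Step 1 — centre the observation: (x - mu) = (0, -2, 3).

Step 2 — invert Sigma (cofactor / det for 3×3, or solve directly):
  Sigma^{-1} = [[0.125, 0, 0],
 [0, 0.3125, 0.125],
 [0, 0.125, 0.25]].

Step 3 — form the quadratic (x - mu)^T · Sigma^{-1} · (x - mu):
  Sigma^{-1} · (x - mu) = (0, -0.25, 0.5).
  (x - mu)^T · [Sigma^{-1} · (x - mu)] = (0)·(0) + (-2)·(-0.25) + (3)·(0.5) = 2.

Step 4 — take square root: d = √(2) ≈ 1.4142.

d(x, mu) = √(2) ≈ 1.4142


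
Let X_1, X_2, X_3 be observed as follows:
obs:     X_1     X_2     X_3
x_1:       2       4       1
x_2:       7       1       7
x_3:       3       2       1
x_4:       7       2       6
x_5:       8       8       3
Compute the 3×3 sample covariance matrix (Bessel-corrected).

Step 1 — column means:
  mean(X_1) = (2 + 7 + 3 + 7 + 8) / 5 = 27/5 = 5.4
  mean(X_2) = (4 + 1 + 2 + 2 + 8) / 5 = 17/5 = 3.4
  mean(X_3) = (1 + 7 + 1 + 6 + 3) / 5 = 18/5 = 3.6

Step 2 — sample covariance S[i,j] = (1/(n-1)) · Σ_k (x_{k,i} - mean_i) · (x_{k,j} - mean_j), with n-1 = 4.
  S[X_1,X_1] = ((-3.4)·(-3.4) + (1.6)·(1.6) + (-2.4)·(-2.4) + (1.6)·(1.6) + (2.6)·(2.6)) / 4 = 29.2/4 = 7.3
  S[X_1,X_2] = ((-3.4)·(0.6) + (1.6)·(-2.4) + (-2.4)·(-1.4) + (1.6)·(-1.4) + (2.6)·(4.6)) / 4 = 7.2/4 = 1.8
  S[X_1,X_3] = ((-3.4)·(-2.6) + (1.6)·(3.4) + (-2.4)·(-2.6) + (1.6)·(2.4) + (2.6)·(-0.6)) / 4 = 22.8/4 = 5.7
  S[X_2,X_2] = ((0.6)·(0.6) + (-2.4)·(-2.4) + (-1.4)·(-1.4) + (-1.4)·(-1.4) + (4.6)·(4.6)) / 4 = 31.2/4 = 7.8
  S[X_2,X_3] = ((0.6)·(-2.6) + (-2.4)·(3.4) + (-1.4)·(-2.6) + (-1.4)·(2.4) + (4.6)·(-0.6)) / 4 = -12.2/4 = -3.05
  S[X_3,X_3] = ((-2.6)·(-2.6) + (3.4)·(3.4) + (-2.6)·(-2.6) + (2.4)·(2.4) + (-0.6)·(-0.6)) / 4 = 31.2/4 = 7.8

S is symmetric (S[j,i] = S[i,j]). Assembling:

S = [[7.3, 1.8, 5.7],
 [1.8, 7.8, -3.05],
 [5.7, -3.05, 7.8]]


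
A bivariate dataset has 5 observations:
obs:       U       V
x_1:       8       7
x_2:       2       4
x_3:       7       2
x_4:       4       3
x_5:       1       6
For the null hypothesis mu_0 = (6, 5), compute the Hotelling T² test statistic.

Step 1 — sample mean vector:
  mean(U) = (8 + 2 + 7 + 4 + 1) / 5 = 22/5 = 4.4
  mean(V) = (7 + 4 + 2 + 3 + 6) / 5 = 22/5 = 4.4
  x̄ = (4.4, 4.4),  deviation x̄ - mu_0 = (4.4, 4.4) - (6, 5) = (-1.6, -0.6).

Step 2 — sample covariance matrix, S[i,j] = (1/(n-1)) · Σ_k (x_{k,i} - mean_i) · (x_{k,j} - mean_j), divisor n-1 = 4:
  S[U,U] = ((3.6)·(3.6) + (-2.4)·(-2.4) + (2.6)·(2.6) + (-0.4)·(-0.4) + (-3.4)·(-3.4)) / 4 = 37.2/4 = 9.3
  S[U,V] = ((3.6)·(2.6) + (-2.4)·(-0.4) + (2.6)·(-2.4) + (-0.4)·(-1.4) + (-3.4)·(1.6)) / 4 = -0.8/4 = -0.2
  S[V,V] = ((2.6)·(2.6) + (-0.4)·(-0.4) + (-2.4)·(-2.4) + (-1.4)·(-1.4) + (1.6)·(1.6)) / 4 = 17.2/4 = 4.3
  S = [[9.3, -0.2],
 [-0.2, 4.3]].

Step 3 — invert S. det(S) = 9.3·4.3 - (-0.2)² = 39.95.
  S^{-1} = (1/det) · [[d, -b], [-b, a]] = [[0.1076, 0.005],
 [0.005, 0.2328]].

Step 4 — quadratic form (x̄ - mu_0)^T · S^{-1} · (x̄ - mu_0):
  S^{-1} · (x̄ - mu_0) = (-0.1752, -0.1477),
  (x̄ - mu_0)^T · [...] = (-1.6)·(-0.1752) + (-0.6)·(-0.1477) = 0.369.

Step 5 — scale by n: T² = 5 · 0.369 = 1.8448.

T² ≈ 1.8448


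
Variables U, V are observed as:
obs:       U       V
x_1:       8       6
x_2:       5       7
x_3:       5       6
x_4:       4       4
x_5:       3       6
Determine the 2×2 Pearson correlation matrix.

Step 1 — column means:
  mean(U) = (8 + 5 + 5 + 4 + 3) / 5 = 25/5 = 5
  mean(V) = (6 + 7 + 6 + 4 + 6) / 5 = 29/5 = 5.8

Step 2 — sample variances and covariances s[i,j] = (1/(n-1)) · Σ_k (x_{k,i} - mean_i) · (x_{k,j} - mean_j), with n-1 = 4:
  s[U,U] = ((3)·(3) + (0)·(0) + (0)·(0) + (-1)·(-1) + (-2)·(-2)) / 4 = 14/4 = 3.5
  s[U,V] = ((3)·(0.2) + (0)·(1.2) + (0)·(0.2) + (-1)·(-1.8) + (-2)·(0.2)) / 4 = 2/4 = 0.5
  s[V,V] = ((0.2)·(0.2) + (1.2)·(1.2) + (0.2)·(0.2) + (-1.8)·(-1.8) + (0.2)·(0.2)) / 4 = 4.8/4 = 1.2
  Sample standard deviations s_i = √(s[i,i]):
  s(U) = √(3.5) = 1.8708
  s(V) = √(1.2) = 1.0954

Step 3 — r_{ij} = s_{ij} / (s_i · s_j):
  r[U,U] = 1 (diagonal).
  r[U,V] = 0.5 / (1.8708 · 1.0954) = 0.5 / 2.0494 = 0.244
  r[V,V] = 1 (diagonal).

R is symmetric with unit diagonal. Assembling:

R = [[1, 0.244],
 [0.244, 1]]


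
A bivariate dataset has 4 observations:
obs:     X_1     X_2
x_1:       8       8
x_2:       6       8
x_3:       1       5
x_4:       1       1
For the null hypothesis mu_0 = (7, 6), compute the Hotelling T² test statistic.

Step 1 — sample mean vector:
  mean(X_1) = (8 + 6 + 1 + 1) / 4 = 16/4 = 4
  mean(X_2) = (8 + 8 + 5 + 1) / 4 = 22/4 = 5.5
  x̄ = (4, 5.5),  deviation x̄ - mu_0 = (4, 5.5) - (7, 6) = (-3, -0.5).

Step 2 — sample covariance matrix, S[i,j] = (1/(n-1)) · Σ_k (x_{k,i} - mean_i) · (x_{k,j} - mean_j), divisor n-1 = 3:
  S[X_1,X_1] = ((4)·(4) + (2)·(2) + (-3)·(-3) + (-3)·(-3)) / 3 = 38/3 = 12.6667
  S[X_1,X_2] = ((4)·(2.5) + (2)·(2.5) + (-3)·(-0.5) + (-3)·(-4.5)) / 3 = 30/3 = 10
  S[X_2,X_2] = ((2.5)·(2.5) + (2.5)·(2.5) + (-0.5)·(-0.5) + (-4.5)·(-4.5)) / 3 = 33/3 = 11
  S = [[12.6667, 10],
 [10, 11]].

Step 3 — invert S. det(S) = 12.6667·11 - (10)² = 39.3333.
  S^{-1} = (1/det) · [[d, -b], [-b, a]] = [[0.2797, -0.2542],
 [-0.2542, 0.322]].

Step 4 — quadratic form (x̄ - mu_0)^T · S^{-1} · (x̄ - mu_0):
  S^{-1} · (x̄ - mu_0) = (-0.7119, 0.6017),
  (x̄ - mu_0)^T · [...] = (-3)·(-0.7119) + (-0.5)·(0.6017) = 1.8347.

Step 5 — scale by n: T² = 4 · 1.8347 = 7.339.

T² ≈ 7.339


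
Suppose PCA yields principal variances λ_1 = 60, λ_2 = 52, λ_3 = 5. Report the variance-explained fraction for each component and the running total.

Step 1 — total variance = trace(Sigma) = Σ λ_i = 60 + 52 + 5 = 117.

Step 2 — fraction explained by component i = λ_i / Σ λ:
  PC1: 60/117 = 0.5128
  PC2: 52/117 = 0.4444
  PC3: 5/117 = 0.0427

Step 3 — cumulative fraction after k components = (λ_1 + ... + λ_k) / Σ λ:
  k = 1: 60/117 = 0.5128
  k = 2: (60 + 52)/117 = 112/117 = 0.9573
  k = 3: (60 + 52 + 5)/117 = 117/117 = 1

Summary (fraction, with percent):

explained: PC1 0.5128 (51.28%), PC2 0.4444 (44.44%), PC3 0.0427 (4.27%);  cumulative: 0.5128, 0.9573, 1


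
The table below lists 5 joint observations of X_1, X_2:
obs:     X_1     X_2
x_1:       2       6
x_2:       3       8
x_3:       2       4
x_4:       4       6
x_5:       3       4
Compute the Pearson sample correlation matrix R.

Step 1 — column means:
  mean(X_1) = (2 + 3 + 2 + 4 + 3) / 5 = 14/5 = 2.8
  mean(X_2) = (6 + 8 + 4 + 6 + 4) / 5 = 28/5 = 5.6

Step 2 — sample variances and covariances s[i,j] = (1/(n-1)) · Σ_k (x_{k,i} - mean_i) · (x_{k,j} - mean_j), with n-1 = 4:
  s[X_1,X_1] = ((-0.8)·(-0.8) + (0.2)·(0.2) + (-0.8)·(-0.8) + (1.2)·(1.2) + (0.2)·(0.2)) / 4 = 2.8/4 = 0.7
  s[X_1,X_2] = ((-0.8)·(0.4) + (0.2)·(2.4) + (-0.8)·(-1.6) + (1.2)·(0.4) + (0.2)·(-1.6)) / 4 = 1.6/4 = 0.4
  s[X_2,X_2] = ((0.4)·(0.4) + (2.4)·(2.4) + (-1.6)·(-1.6) + (0.4)·(0.4) + (-1.6)·(-1.6)) / 4 = 11.2/4 = 2.8
  Sample standard deviations s_i = √(s[i,i]):
  s(X_1) = √(0.7) = 0.8367
  s(X_2) = √(2.8) = 1.6733

Step 3 — r_{ij} = s_{ij} / (s_i · s_j):
  r[X_1,X_1] = 1 (diagonal).
  r[X_1,X_2] = 0.4 / (0.8367 · 1.6733) = 0.4 / 1.4 = 0.2857
  r[X_2,X_2] = 1 (diagonal).

R is symmetric with unit diagonal. Assembling:

R = [[1, 0.2857],
 [0.2857, 1]]


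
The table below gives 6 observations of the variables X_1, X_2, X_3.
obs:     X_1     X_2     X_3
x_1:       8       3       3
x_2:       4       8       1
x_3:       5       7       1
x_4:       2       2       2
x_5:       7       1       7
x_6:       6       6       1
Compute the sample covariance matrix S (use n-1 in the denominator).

Step 1 — column means:
  mean(X_1) = (8 + 4 + 5 + 2 + 7 + 6) / 6 = 32/6 = 5.3333
  mean(X_2) = (3 + 8 + 7 + 2 + 1 + 6) / 6 = 27/6 = 4.5
  mean(X_3) = (3 + 1 + 1 + 2 + 7 + 1) / 6 = 15/6 = 2.5

Step 2 — sample covariance S[i,j] = (1/(n-1)) · Σ_k (x_{k,i} - mean_i) · (x_{k,j} - mean_j), with n-1 = 5.
  S[X_1,X_1] = ((2.6667)·(2.6667) + (-1.3333)·(-1.3333) + (-0.3333)·(-0.3333) + (-3.3333)·(-3.3333) + (1.6667)·(1.6667) + (0.6667)·(0.6667)) / 5 = 23.3333/5 = 4.6667
  S[X_1,X_2] = ((2.6667)·(-1.5) + (-1.3333)·(3.5) + (-0.3333)·(2.5) + (-3.3333)·(-2.5) + (1.6667)·(-3.5) + (0.6667)·(1.5)) / 5 = -6/5 = -1.2
  S[X_1,X_3] = ((2.6667)·(0.5) + (-1.3333)·(-1.5) + (-0.3333)·(-1.5) + (-3.3333)·(-0.5) + (1.6667)·(4.5) + (0.6667)·(-1.5)) / 5 = 12/5 = 2.4
  S[X_2,X_2] = ((-1.5)·(-1.5) + (3.5)·(3.5) + (2.5)·(2.5) + (-2.5)·(-2.5) + (-3.5)·(-3.5) + (1.5)·(1.5)) / 5 = 41.5/5 = 8.3
  S[X_2,X_3] = ((-1.5)·(0.5) + (3.5)·(-1.5) + (2.5)·(-1.5) + (-2.5)·(-0.5) + (-3.5)·(4.5) + (1.5)·(-1.5)) / 5 = -26.5/5 = -5.3
  S[X_3,X_3] = ((0.5)·(0.5) + (-1.5)·(-1.5) + (-1.5)·(-1.5) + (-0.5)·(-0.5) + (4.5)·(4.5) + (-1.5)·(-1.5)) / 5 = 27.5/5 = 5.5

S is symmetric (S[j,i] = S[i,j]). Assembling:

S = [[4.6667, -1.2, 2.4],
 [-1.2, 8.3, -5.3],
 [2.4, -5.3, 5.5]]


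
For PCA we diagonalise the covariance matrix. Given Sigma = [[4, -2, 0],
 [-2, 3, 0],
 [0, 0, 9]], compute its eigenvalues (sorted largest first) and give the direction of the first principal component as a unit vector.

Step 1 — characteristic polynomial p(λ) = det(λI - Sigma) = λ³ - tr·λ² + c_1·λ - det, where tr = trace, c_1 = sum of the principal 2×2 minors, det = det(Sigma):
  tr = 4 + 3 + 9 = 16,
  c_1 = (4·3 - (-2)²) + (4·9 - (0)²) + (3·9 - (0)²) = 8 + 36 + 27 = 71,
  det = 4·(3·9 - (0)²) - (-2)·((-2)·9 - (0)·(0)) + (0)·((-2)·(0) - 3·(0)) = 4·(27) - (-2)·(-18) + (0)·(0) = 72.
  So p(λ) = λ³ - 16λ² + 71λ - 72.
Step 2 — look for an integer root (rational root theorem: any rational root is an integer divisor of 72). Testing λ = 9:
  p(9) = 729 - 1296 + 639 - 72 = 0  ✓
  Dividing out (λ - 9): p(λ) = (λ - 9)(λ² - 7λ + 8).
Step 3 — remaining eigenvalues from the quadratic λ² - 7λ + 8 = 0:
  Δ = 7² - 4·8 = 49 - 32 = 17,  λ = (7 ± √17)/2 = (7 ± 4.1231)/2 ≈ 5.5616 or 1.4384.
  Sorted: λ_1 = 9,  λ_2 = 5.5616,  λ_3 = 1.4384  (check: sum = 16 = tr ✓).

Step 4 — unit eigenvector for λ_1 = 9: v spans the null space of (Sigma - λ_1 I), whose rows are
  r_1 = (-5, -2, 0),  r_2 = (-2, -6, 0),  r_3 = (0, 0, 0).
  v is orthogonal to every row, so take v ∝ r_1 × r_2 = ((-2)·(0) - (0)·(-6), (0)·(-2) - (-5)·(0), (-5)·(-6) - (-2)·(-2)) = (0, 0, 26).
  Rescale (divide by 26): u = (0, 0, 1).
  ||u|| = √((0)² + (0)² + (1)²) = √(1) = 1,  v_1 = u/||u|| ≈ (0, 0, 1) (||v_1|| = 1).

λ_1 = 9,  λ_2 = 5.5616,  λ_3 = 1.4384;  v_1 ≈ (0, 0, 1)


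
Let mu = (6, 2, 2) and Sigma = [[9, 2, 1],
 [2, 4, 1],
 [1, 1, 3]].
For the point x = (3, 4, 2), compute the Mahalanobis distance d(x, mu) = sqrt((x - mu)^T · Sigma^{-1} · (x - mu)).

Step 1 — centre the observation: (x - mu) = (-3, 2, 0).

Step 2 — invert Sigma (cofactor / det for 3×3, or solve directly):
  Sigma^{-1} = [[0.1264, -0.0575, -0.023],
 [-0.0575, 0.2989, -0.0805],
 [-0.023, -0.0805, 0.3678]].

Step 3 — form the quadratic (x - mu)^T · Sigma^{-1} · (x - mu):
  Sigma^{-1} · (x - mu) = (-0.4943, 0.7701, -0.092).
  (x - mu)^T · [Sigma^{-1} · (x - mu)] = (-3)·(-0.4943) + (2)·(0.7701) + (0)·(-0.092) = 3.023.

Step 4 — take square root: d = √(3.023) ≈ 1.7387.

d(x, mu) = √(3.023) ≈ 1.7387


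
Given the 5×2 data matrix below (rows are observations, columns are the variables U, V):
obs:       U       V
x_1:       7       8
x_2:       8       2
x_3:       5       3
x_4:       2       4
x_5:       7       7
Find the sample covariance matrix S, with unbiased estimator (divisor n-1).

Step 1 — column means:
  mean(U) = (7 + 8 + 5 + 2 + 7) / 5 = 29/5 = 5.8
  mean(V) = (8 + 2 + 3 + 4 + 7) / 5 = 24/5 = 4.8

Step 2 — sample covariance S[i,j] = (1/(n-1)) · Σ_k (x_{k,i} - mean_i) · (x_{k,j} - mean_j), with n-1 = 4.
  S[U,U] = ((1.2)·(1.2) + (2.2)·(2.2) + (-0.8)·(-0.8) + (-3.8)·(-3.8) + (1.2)·(1.2)) / 4 = 22.8/4 = 5.7
  S[U,V] = ((1.2)·(3.2) + (2.2)·(-2.8) + (-0.8)·(-1.8) + (-3.8)·(-0.8) + (1.2)·(2.2)) / 4 = 4.8/4 = 1.2
  S[V,V] = ((3.2)·(3.2) + (-2.8)·(-2.8) + (-1.8)·(-1.8) + (-0.8)·(-0.8) + (2.2)·(2.2)) / 4 = 26.8/4 = 6.7

S is symmetric (S[j,i] = S[i,j]). Assembling:

S = [[5.7, 1.2],
 [1.2, 6.7]]


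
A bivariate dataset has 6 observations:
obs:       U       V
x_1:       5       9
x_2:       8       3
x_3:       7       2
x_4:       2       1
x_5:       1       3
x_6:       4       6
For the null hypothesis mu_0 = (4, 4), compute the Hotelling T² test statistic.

Step 1 — sample mean vector:
  mean(U) = (5 + 8 + 7 + 2 + 1 + 4) / 6 = 27/6 = 4.5
  mean(V) = (9 + 3 + 2 + 1 + 3 + 6) / 6 = 24/6 = 4
  x̄ = (4.5, 4),  deviation x̄ - mu_0 = (4.5, 4) - (4, 4) = (0.5, 0).

Step 2 — sample covariance matrix, S[i,j] = (1/(n-1)) · Σ_k (x_{k,i} - mean_i) · (x_{k,j} - mean_j), divisor n-1 = 5:
  S[U,U] = ((0.5)·(0.5) + (3.5)·(3.5) + (2.5)·(2.5) + (-2.5)·(-2.5) + (-3.5)·(-3.5) + (-0.5)·(-0.5)) / 5 = 37.5/5 = 7.5
  S[U,V] = ((0.5)·(5) + (3.5)·(-1) + (2.5)·(-2) + (-2.5)·(-3) + (-3.5)·(-1) + (-0.5)·(2)) / 5 = 4/5 = 0.8
  S[V,V] = ((5)·(5) + (-1)·(-1) + (-2)·(-2) + (-3)·(-3) + (-1)·(-1) + (2)·(2)) / 5 = 44/5 = 8.8
  S = [[7.5, 0.8],
 [0.8, 8.8]].

Step 3 — invert S. det(S) = 7.5·8.8 - (0.8)² = 65.36.
  S^{-1} = (1/det) · [[d, -b], [-b, a]] = [[0.1346, -0.0122],
 [-0.0122, 0.1147]].

Step 4 — quadratic form (x̄ - mu_0)^T · S^{-1} · (x̄ - mu_0):
  S^{-1} · (x̄ - mu_0) = (0.0673, -0.0061),
  (x̄ - mu_0)^T · [...] = (0.5)·(0.0673) + (0)·(-0.0061) = 0.0337.

Step 5 — scale by n: T² = 6 · 0.0337 = 0.202.

T² ≈ 0.202


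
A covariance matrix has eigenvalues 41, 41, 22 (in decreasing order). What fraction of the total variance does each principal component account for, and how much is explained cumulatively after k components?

Step 1 — total variance = trace(Sigma) = Σ λ_i = 41 + 41 + 22 = 104.

Step 2 — fraction explained by component i = λ_i / Σ λ:
  PC1: 41/104 = 0.3942
  PC2: 41/104 = 0.3942
  PC3: 22/104 = 0.2115

Step 3 — cumulative fraction after k components = (λ_1 + ... + λ_k) / Σ λ:
  k = 1: 41/104 = 0.3942
  k = 2: (41 + 41)/104 = 82/104 = 0.7885
  k = 3: (41 + 41 + 22)/104 = 104/104 = 1

Summary (fraction, with percent):

explained: PC1 0.3942 (39.42%), PC2 0.3942 (39.42%), PC3 0.2115 (21.15%);  cumulative: 0.3942, 0.7885, 1


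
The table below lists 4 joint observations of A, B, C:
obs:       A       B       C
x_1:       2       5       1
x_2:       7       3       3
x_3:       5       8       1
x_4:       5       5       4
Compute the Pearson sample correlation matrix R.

Step 1 — column means:
  mean(A) = (2 + 7 + 5 + 5) / 4 = 19/4 = 4.75
  mean(B) = (5 + 3 + 8 + 5) / 4 = 21/4 = 5.25
  mean(C) = (1 + 3 + 1 + 4) / 4 = 9/4 = 2.25

Step 2 — sample variances and covariances s[i,j] = (1/(n-1)) · Σ_k (x_{k,i} - mean_i) · (x_{k,j} - mean_j), with n-1 = 3:
  s[A,A] = ((-2.75)·(-2.75) + (2.25)·(2.25) + (0.25)·(0.25) + (0.25)·(0.25)) / 3 = 12.75/3 = 4.25
  s[A,B] = ((-2.75)·(-0.25) + (2.25)·(-2.25) + (0.25)·(2.75) + (0.25)·(-0.25)) / 3 = -3.75/3 = -1.25
  s[A,C] = ((-2.75)·(-1.25) + (2.25)·(0.75) + (0.25)·(-1.25) + (0.25)·(1.75)) / 3 = 5.25/3 = 1.75
  s[B,B] = ((-0.25)·(-0.25) + (-2.25)·(-2.25) + (2.75)·(2.75) + (-0.25)·(-0.25)) / 3 = 12.75/3 = 4.25
  s[B,C] = ((-0.25)·(-1.25) + (-2.25)·(0.75) + (2.75)·(-1.25) + (-0.25)·(1.75)) / 3 = -5.25/3 = -1.75
  s[C,C] = ((-1.25)·(-1.25) + (0.75)·(0.75) + (-1.25)·(-1.25) + (1.75)·(1.75)) / 3 = 6.75/3 = 2.25
  Sample standard deviations s_i = √(s[i,i]):
  s(A) = √(4.25) = 2.0616
  s(B) = √(4.25) = 2.0616
  s(C) = √(2.25) = 1.5

Step 3 — r_{ij} = s_{ij} / (s_i · s_j):
  r[A,A] = 1 (diagonal).
  r[A,B] = -1.25 / (2.0616 · 2.0616) = -1.25 / 4.25 = -0.2941
  r[A,C] = 1.75 / (2.0616 · 1.5) = 1.75 / 3.0923 = 0.5659
  r[B,B] = 1 (diagonal).
  r[B,C] = -1.75 / (2.0616 · 1.5) = -1.75 / 3.0923 = -0.5659
  r[C,C] = 1 (diagonal).

R is symmetric with unit diagonal. Assembling:

R = [[1, -0.2941, 0.5659],
 [-0.2941, 1, -0.5659],
 [0.5659, -0.5659, 1]]


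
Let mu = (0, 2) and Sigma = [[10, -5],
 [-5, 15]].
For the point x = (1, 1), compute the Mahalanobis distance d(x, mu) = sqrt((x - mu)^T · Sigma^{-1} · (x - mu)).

Step 1 — centre the observation: (x - mu) = (1, -1).

Step 2 — invert Sigma. det(Sigma) = 10·15 - (-5)² = 125.
  Sigma^{-1} = (1/det) · [[d, -b], [-b, a]] = [[0.12, 0.04],
 [0.04, 0.08]].

Step 3 — form the quadratic (x - mu)^T · Sigma^{-1} · (x - mu):
  Sigma^{-1} · (x - mu) = (0.08, -0.04).
  (x - mu)^T · [Sigma^{-1} · (x - mu)] = (1)·(0.08) + (-1)·(-0.04) = 0.12.

Step 4 — take square root: d = √(0.12) ≈ 0.3464.

d(x, mu) = √(0.12) ≈ 0.3464


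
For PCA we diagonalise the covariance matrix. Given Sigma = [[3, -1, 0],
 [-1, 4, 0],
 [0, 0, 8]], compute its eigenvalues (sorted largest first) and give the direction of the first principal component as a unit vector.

Step 1 — characteristic polynomial p(λ) = det(λI - Sigma) = λ³ - tr·λ² + c_1·λ - det, where tr = trace, c_1 = sum of the principal 2×2 minors, det = det(Sigma):
  tr = 3 + 4 + 8 = 15,
  c_1 = (3·4 - (-1)²) + (3·8 - (0)²) + (4·8 - (0)²) = 11 + 24 + 32 = 67,
  det = 3·(4·8 - (0)²) - (-1)·((-1)·8 - (0)·(0)) + (0)·((-1)·(0) - 4·(0)) = 3·(32) - (-1)·(-8) + (0)·(0) = 88.
  So p(λ) = λ³ - 15λ² + 67λ - 88.
Step 2 — look for an integer root (rational root theorem: any rational root is an integer divisor of 88). Testing λ = 8:
  p(8) = 512 - 960 + 536 - 88 = 0  ✓
  Dividing out (λ - 8): p(λ) = (λ - 8)(λ² - 7λ + 11).
Step 3 — remaining eigenvalues from the quadratic λ² - 7λ + 11 = 0:
  Δ = 7² - 4·11 = 49 - 44 = 5,  λ = (7 ± √5)/2 = (7 ± 2.2361)/2 ≈ 4.618 or 2.382.
  Sorted: λ_1 = 8,  λ_2 = 4.618,  λ_3 = 2.382  (check: sum = 15 = tr ✓).

Step 4 — unit eigenvector for λ_1 = 8: v spans the null space of (Sigma - λ_1 I), whose rows are
  r_1 = (-5, -1, 0),  r_2 = (-1, -4, 0),  r_3 = (0, 0, 0).
  v is orthogonal to every row, so take v ∝ r_1 × r_2 = ((-1)·(0) - (0)·(-4), (0)·(-1) - (-5)·(0), (-5)·(-4) - (-1)·(-1)) = (0, 0, 19).
  Rescale (divide by 19): u = (0, 0, 1).
  ||u|| = √((0)² + (0)² + (1)²) = √(1) = 1,  v_1 = u/||u|| ≈ (0, 0, 1) (||v_1|| = 1).

λ_1 = 8,  λ_2 = 4.618,  λ_3 = 2.382;  v_1 ≈ (0, 0, 1)


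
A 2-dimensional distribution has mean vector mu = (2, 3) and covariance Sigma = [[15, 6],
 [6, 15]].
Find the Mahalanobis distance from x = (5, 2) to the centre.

Step 1 — centre the observation: (x - mu) = (3, -1).

Step 2 — invert Sigma. det(Sigma) = 15·15 - (6)² = 189.
  Sigma^{-1} = (1/det) · [[d, -b], [-b, a]] = [[0.0794, -0.0317],
 [-0.0317, 0.0794]].

Step 3 — form the quadratic (x - mu)^T · Sigma^{-1} · (x - mu):
  Sigma^{-1} · (x - mu) = (0.2698, -0.1746).
  (x - mu)^T · [Sigma^{-1} · (x - mu)] = (3)·(0.2698) + (-1)·(-0.1746) = 0.9841.

Step 4 — take square root: d = √(0.9841) ≈ 0.992.

d(x, mu) = √(0.9841) ≈ 0.992


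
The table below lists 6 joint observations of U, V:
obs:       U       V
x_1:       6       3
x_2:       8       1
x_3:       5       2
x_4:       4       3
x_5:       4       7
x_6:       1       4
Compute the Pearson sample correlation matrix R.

Step 1 — column means:
  mean(U) = (6 + 8 + 5 + 4 + 4 + 1) / 6 = 28/6 = 4.6667
  mean(V) = (3 + 1 + 2 + 3 + 7 + 4) / 6 = 20/6 = 3.3333

Step 2 — sample variances and covariances s[i,j] = (1/(n-1)) · Σ_k (x_{k,i} - mean_i) · (x_{k,j} - mean_j), with n-1 = 5:
  s[U,U] = ((1.3333)·(1.3333) + (3.3333)·(3.3333) + (0.3333)·(0.3333) + (-0.6667)·(-0.6667) + (-0.6667)·(-0.6667) + (-3.6667)·(-3.6667)) / 5 = 27.3333/5 = 5.4667
  s[U,V] = ((1.3333)·(-0.3333) + (3.3333)·(-2.3333) + (0.3333)·(-1.3333) + (-0.6667)·(-0.3333) + (-0.6667)·(3.6667) + (-3.6667)·(0.6667)) / 5 = -13.3333/5 = -2.6667
  s[V,V] = ((-0.3333)·(-0.3333) + (-2.3333)·(-2.3333) + (-1.3333)·(-1.3333) + (-0.3333)·(-0.3333) + (3.6667)·(3.6667) + (0.6667)·(0.6667)) / 5 = 21.3333/5 = 4.2667
  Sample standard deviations s_i = √(s[i,i]):
  s(U) = √(5.4667) = 2.3381
  s(V) = √(4.2667) = 2.0656

Step 3 — r_{ij} = s_{ij} / (s_i · s_j):
  r[U,U] = 1 (diagonal).
  r[U,V] = -2.6667 / (2.3381 · 2.0656) = -2.6667 / 4.8295 = -0.5522
  r[V,V] = 1 (diagonal).

R is symmetric with unit diagonal. Assembling:

R = [[1, -0.5522],
 [-0.5522, 1]]


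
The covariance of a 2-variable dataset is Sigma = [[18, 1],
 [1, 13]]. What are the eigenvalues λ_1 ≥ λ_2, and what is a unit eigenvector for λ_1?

Step 1 — characteristic polynomial of 2×2 Sigma:
  det(Sigma - λI) = λ² - trace · λ + det = 0.
  trace = 18 + 13 = 31, det = 18·13 - (1)² = 233.
Step 2 — discriminant:
  Δ = trace² - 4·det = 961 - 932 = 29.
Step 3 — eigenvalues:
  λ = (trace ± √Δ)/2 = (31 ± 5.3852)/2,
  λ_1 = 18.1926,  λ_2 = 12.8074.

Step 4 — unit eigenvector for λ_1: solve (Sigma - λ_1 I)v = 0. First row:
  (18 - 18.1926)·v_x + (1)·v_y = 0, i.e. (-0.1926)·v_x + (1)·v_y = 0,
  so v ∝ (b, λ_1 - a) = (1, 0.1926) = u.
  ||u|| = √((1)² + (0.1926)²) = √(1.0371) ≈ 1.0184,
  v_1 = u/||u|| ≈ (0.982, 0.1891) (||v_1|| = 1).

λ_1 = 18.1926,  λ_2 = 12.8074;  v_1 ≈ (0.982, 0.1891)


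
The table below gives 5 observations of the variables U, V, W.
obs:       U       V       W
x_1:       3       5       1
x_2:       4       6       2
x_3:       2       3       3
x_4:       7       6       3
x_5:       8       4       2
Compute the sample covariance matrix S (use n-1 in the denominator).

Step 1 — column means:
  mean(U) = (3 + 4 + 2 + 7 + 8) / 5 = 24/5 = 4.8
  mean(V) = (5 + 6 + 3 + 6 + 4) / 5 = 24/5 = 4.8
  mean(W) = (1 + 2 + 3 + 3 + 2) / 5 = 11/5 = 2.2

Step 2 — sample covariance S[i,j] = (1/(n-1)) · Σ_k (x_{k,i} - mean_i) · (x_{k,j} - mean_j), with n-1 = 4.
  S[U,U] = ((-1.8)·(-1.8) + (-0.8)·(-0.8) + (-2.8)·(-2.8) + (2.2)·(2.2) + (3.2)·(3.2)) / 4 = 26.8/4 = 6.7
  S[U,V] = ((-1.8)·(0.2) + (-0.8)·(1.2) + (-2.8)·(-1.8) + (2.2)·(1.2) + (3.2)·(-0.8)) / 4 = 3.8/4 = 0.95
  S[U,W] = ((-1.8)·(-1.2) + (-0.8)·(-0.2) + (-2.8)·(0.8) + (2.2)·(0.8) + (3.2)·(-0.2)) / 4 = 1.2/4 = 0.3
  S[V,V] = ((0.2)·(0.2) + (1.2)·(1.2) + (-1.8)·(-1.8) + (1.2)·(1.2) + (-0.8)·(-0.8)) / 4 = 6.8/4 = 1.7
  S[V,W] = ((0.2)·(-1.2) + (1.2)·(-0.2) + (-1.8)·(0.8) + (1.2)·(0.8) + (-0.8)·(-0.2)) / 4 = -0.8/4 = -0.2
  S[W,W] = ((-1.2)·(-1.2) + (-0.2)·(-0.2) + (0.8)·(0.8) + (0.8)·(0.8) + (-0.2)·(-0.2)) / 4 = 2.8/4 = 0.7

S is symmetric (S[j,i] = S[i,j]). Assembling:

S = [[6.7, 0.95, 0.3],
 [0.95, 1.7, -0.2],
 [0.3, -0.2, 0.7]]


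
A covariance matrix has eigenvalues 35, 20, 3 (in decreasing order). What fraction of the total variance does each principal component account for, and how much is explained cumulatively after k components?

Step 1 — total variance = trace(Sigma) = Σ λ_i = 35 + 20 + 3 = 58.

Step 2 — fraction explained by component i = λ_i / Σ λ:
  PC1: 35/58 = 0.6034
  PC2: 20/58 = 0.3448
  PC3: 3/58 = 0.0517

Step 3 — cumulative fraction after k components = (λ_1 + ... + λ_k) / Σ λ:
  k = 1: 35/58 = 0.6034
  k = 2: (35 + 20)/58 = 55/58 = 0.9483
  k = 3: (35 + 20 + 3)/58 = 58/58 = 1

Summary (fraction, with percent):

explained: PC1 0.6034 (60.34%), PC2 0.3448 (34.48%), PC3 0.0517 (5.17%);  cumulative: 0.6034, 0.9483, 1


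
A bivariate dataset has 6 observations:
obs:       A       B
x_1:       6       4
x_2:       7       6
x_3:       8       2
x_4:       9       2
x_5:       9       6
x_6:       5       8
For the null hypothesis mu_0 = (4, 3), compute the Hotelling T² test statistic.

Step 1 — sample mean vector:
  mean(A) = (6 + 7 + 8 + 9 + 9 + 5) / 6 = 44/6 = 7.3333
  mean(B) = (4 + 6 + 2 + 2 + 6 + 8) / 6 = 28/6 = 4.6667
  x̄ = (7.3333, 4.6667),  deviation x̄ - mu_0 = (7.3333, 4.6667) - (4, 3) = (3.3333, 1.6667).

Step 2 — sample covariance matrix, S[i,j] = (1/(n-1)) · Σ_k (x_{k,i} - mean_i) · (x_{k,j} - mean_j), divisor n-1 = 5:
  S[A,A] = ((-1.3333)·(-1.3333) + (-0.3333)·(-0.3333) + (0.6667)·(0.6667) + (1.6667)·(1.6667) + (1.6667)·(1.6667) + (-2.3333)·(-2.3333)) / 5 = 13.3333/5 = 2.6667
  S[A,B] = ((-1.3333)·(-0.6667) + (-0.3333)·(1.3333) + (0.6667)·(-2.6667) + (1.6667)·(-2.6667) + (1.6667)·(1.3333) + (-2.3333)·(3.3333)) / 5 = -11.3333/5 = -2.2667
  S[B,B] = ((-0.6667)·(-0.6667) + (1.3333)·(1.3333) + (-2.6667)·(-2.6667) + (-2.6667)·(-2.6667) + (1.3333)·(1.3333) + (3.3333)·(3.3333)) / 5 = 29.3333/5 = 5.8667
  S = [[2.6667, -2.2667],
 [-2.2667, 5.8667]].

Step 3 — invert S. det(S) = 2.6667·5.8667 - (-2.2667)² = 10.5067.
  S^{-1} = (1/det) · [[d, -b], [-b, a]] = [[0.5584, 0.2157],
 [0.2157, 0.2538]].

Step 4 — quadratic form (x̄ - mu_0)^T · S^{-1} · (x̄ - mu_0):
  S^{-1} · (x̄ - mu_0) = (2.2208, 1.1421),
  (x̄ - mu_0)^T · [...] = (3.3333)·(2.2208) + (1.6667)·(1.1421) = 9.3063.

Step 5 — scale by n: T² = 6 · 9.3063 = 55.8376.

T² ≈ 55.8376


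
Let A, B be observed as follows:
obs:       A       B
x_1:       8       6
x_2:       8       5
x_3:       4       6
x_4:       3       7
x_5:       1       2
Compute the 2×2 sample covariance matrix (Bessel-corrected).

Step 1 — column means:
  mean(A) = (8 + 8 + 4 + 3 + 1) / 5 = 24/5 = 4.8
  mean(B) = (6 + 5 + 6 + 7 + 2) / 5 = 26/5 = 5.2

Step 2 — sample covariance S[i,j] = (1/(n-1)) · Σ_k (x_{k,i} - mean_i) · (x_{k,j} - mean_j), with n-1 = 4.
  S[A,A] = ((3.2)·(3.2) + (3.2)·(3.2) + (-0.8)·(-0.8) + (-1.8)·(-1.8) + (-3.8)·(-3.8)) / 4 = 38.8/4 = 9.7
  S[A,B] = ((3.2)·(0.8) + (3.2)·(-0.2) + (-0.8)·(0.8) + (-1.8)·(1.8) + (-3.8)·(-3.2)) / 4 = 10.2/4 = 2.55
  S[B,B] = ((0.8)·(0.8) + (-0.2)·(-0.2) + (0.8)·(0.8) + (1.8)·(1.8) + (-3.2)·(-3.2)) / 4 = 14.8/4 = 3.7

S is symmetric (S[j,i] = S[i,j]). Assembling:

S = [[9.7, 2.55],
 [2.55, 3.7]]


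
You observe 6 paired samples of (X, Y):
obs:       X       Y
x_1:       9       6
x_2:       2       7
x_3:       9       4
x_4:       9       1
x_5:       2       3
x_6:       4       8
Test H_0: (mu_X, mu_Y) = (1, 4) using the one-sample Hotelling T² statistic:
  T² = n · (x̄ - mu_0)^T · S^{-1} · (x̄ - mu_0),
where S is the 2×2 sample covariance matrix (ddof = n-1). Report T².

Step 1 — sample mean vector:
  mean(X) = (9 + 2 + 9 + 9 + 2 + 4) / 6 = 35/6 = 5.8333
  mean(Y) = (6 + 7 + 4 + 1 + 3 + 8) / 6 = 29/6 = 4.8333
  x̄ = (5.8333, 4.8333),  deviation x̄ - mu_0 = (5.8333, 4.8333) - (1, 4) = (4.8333, 0.8333).

Step 2 — sample covariance matrix, S[i,j] = (1/(n-1)) · Σ_k (x_{k,i} - mean_i) · (x_{k,j} - mean_j), divisor n-1 = 5:
  S[X,X] = ((3.1667)·(3.1667) + (-3.8333)·(-3.8333) + (3.1667)·(3.1667) + (3.1667)·(3.1667) + (-3.8333)·(-3.8333) + (-1.8333)·(-1.8333)) / 5 = 62.8333/5 = 12.5667
  S[X,Y] = ((3.1667)·(1.1667) + (-3.8333)·(2.1667) + (3.1667)·(-0.8333) + (3.1667)·(-3.8333) + (-3.8333)·(-1.8333) + (-1.8333)·(3.1667)) / 5 = -18.1667/5 = -3.6333
  S[Y,Y] = ((1.1667)·(1.1667) + (2.1667)·(2.1667) + (-0.8333)·(-0.8333) + (-3.8333)·(-3.8333) + (-1.8333)·(-1.8333) + (3.1667)·(3.1667)) / 5 = 34.8333/5 = 6.9667
  S = [[12.5667, -3.6333],
 [-3.6333, 6.9667]].

Step 3 — invert S. det(S) = 12.5667·6.9667 - (-3.6333)² = 74.3467.
  S^{-1} = (1/det) · [[d, -b], [-b, a]] = [[0.0937, 0.0489],
 [0.0489, 0.169]].

Step 4 — quadratic form (x̄ - mu_0)^T · S^{-1} · (x̄ - mu_0):
  S^{-1} · (x̄ - mu_0) = (0.4936, 0.3771),
  (x̄ - mu_0)^T · [...] = (4.8333)·(0.4936) + (0.8333)·(0.3771) = 2.7001.

Step 5 — scale by n: T² = 6 · 2.7001 = 16.2007.

T² ≈ 16.2007
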